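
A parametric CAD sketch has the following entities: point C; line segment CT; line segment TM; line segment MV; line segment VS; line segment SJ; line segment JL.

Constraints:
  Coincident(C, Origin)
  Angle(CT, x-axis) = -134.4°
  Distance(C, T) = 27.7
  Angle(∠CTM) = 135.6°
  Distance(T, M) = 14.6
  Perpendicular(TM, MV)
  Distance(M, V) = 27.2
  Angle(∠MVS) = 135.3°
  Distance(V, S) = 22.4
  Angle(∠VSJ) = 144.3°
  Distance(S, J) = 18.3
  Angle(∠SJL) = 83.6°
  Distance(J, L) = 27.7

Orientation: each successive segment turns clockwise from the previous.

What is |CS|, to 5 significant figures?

30.181

TM is perpendicular to MV, so MV runs at 91.200°; with |MV| = 27.2, V = (-34.547, 7.0974). ∠MVS = 135.3° gives VS at 46.500° from the x-axis; with |VS| = 22.4, S = (-19.128, 23.346). Then |CS| = |S − C| = 30.181.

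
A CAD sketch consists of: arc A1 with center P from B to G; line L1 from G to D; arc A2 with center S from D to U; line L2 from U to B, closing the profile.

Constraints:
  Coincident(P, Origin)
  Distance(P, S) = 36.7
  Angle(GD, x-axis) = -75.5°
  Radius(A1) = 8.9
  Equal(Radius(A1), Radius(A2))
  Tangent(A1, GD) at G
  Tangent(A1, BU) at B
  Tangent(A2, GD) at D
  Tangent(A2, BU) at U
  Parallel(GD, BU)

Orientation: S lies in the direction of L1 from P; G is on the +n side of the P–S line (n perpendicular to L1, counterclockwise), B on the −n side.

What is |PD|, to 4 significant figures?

37.76

The slot axis is L1's direction at -75.5°, so u = (cos -75.5°, sin -75.5°) = (0.2504, -0.9681) and n = (−sin -75.5°, cos -75.5°) = (0.9681, 0.2504). P is at the origin and S lies 36.7 along u from P, so S = 36.7·u = (9.189, -35.53). Tangency of A1 to both parallel lines with radius 8.9 puts G and B at P ± 8.9·n: G = (8.617, 2.228), B = (-8.617, -2.228). Equal radii place D and U the same way about S: D = S + 8.9·n = (17.81, -33.30), U = S − 8.9·n = (0.5724, -37.76). Then |PD| = |D − P| = 37.76.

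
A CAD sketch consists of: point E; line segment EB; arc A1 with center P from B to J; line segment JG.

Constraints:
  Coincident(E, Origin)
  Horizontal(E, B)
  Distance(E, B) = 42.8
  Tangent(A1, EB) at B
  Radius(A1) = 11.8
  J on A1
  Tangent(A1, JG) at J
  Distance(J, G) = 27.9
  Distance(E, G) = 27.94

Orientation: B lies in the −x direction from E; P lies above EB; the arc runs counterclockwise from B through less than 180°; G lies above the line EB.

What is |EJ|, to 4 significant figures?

34.51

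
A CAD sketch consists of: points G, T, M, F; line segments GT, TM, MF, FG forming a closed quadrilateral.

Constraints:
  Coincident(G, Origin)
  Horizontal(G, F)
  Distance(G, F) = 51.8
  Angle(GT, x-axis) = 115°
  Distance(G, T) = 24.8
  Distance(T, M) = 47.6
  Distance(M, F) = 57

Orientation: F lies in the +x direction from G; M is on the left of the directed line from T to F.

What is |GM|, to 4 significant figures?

58.24

Checks: |TM| = 47.60 ✓; |MF| = 57.00 ✓.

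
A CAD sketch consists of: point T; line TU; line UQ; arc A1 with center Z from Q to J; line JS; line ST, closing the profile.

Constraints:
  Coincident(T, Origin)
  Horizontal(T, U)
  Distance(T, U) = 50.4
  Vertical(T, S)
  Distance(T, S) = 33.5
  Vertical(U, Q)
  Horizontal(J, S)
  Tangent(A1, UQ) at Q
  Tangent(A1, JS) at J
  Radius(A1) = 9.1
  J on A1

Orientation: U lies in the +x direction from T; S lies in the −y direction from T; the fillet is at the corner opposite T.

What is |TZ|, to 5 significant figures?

47.969

T is at the origin; T and U share the same y with |TU| = 50.4 and U on the +x side, so U = (50.400, 0.0000). T and S share the same x with |TS| = 33.5 and S on the −y side, so S = (0.0000, -33.500). The virtual corner opposite T is at (50.400, -33.500). The tangent condition forces ZQ to be normal to UQ and A1 meets JS tangentially, so ZJ is at right angles to JS, with radius 9.1, so the center Z sits 9.1 in from both sides at Z = (41.300, -24.400). Then |TZ| = |Z − T| = 47.969.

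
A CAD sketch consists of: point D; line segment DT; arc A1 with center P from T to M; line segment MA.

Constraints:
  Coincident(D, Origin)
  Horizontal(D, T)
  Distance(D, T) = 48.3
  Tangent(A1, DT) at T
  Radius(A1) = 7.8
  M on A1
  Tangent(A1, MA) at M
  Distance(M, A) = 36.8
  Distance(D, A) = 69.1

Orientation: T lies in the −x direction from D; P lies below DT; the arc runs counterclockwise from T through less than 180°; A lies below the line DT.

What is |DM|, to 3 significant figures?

56.7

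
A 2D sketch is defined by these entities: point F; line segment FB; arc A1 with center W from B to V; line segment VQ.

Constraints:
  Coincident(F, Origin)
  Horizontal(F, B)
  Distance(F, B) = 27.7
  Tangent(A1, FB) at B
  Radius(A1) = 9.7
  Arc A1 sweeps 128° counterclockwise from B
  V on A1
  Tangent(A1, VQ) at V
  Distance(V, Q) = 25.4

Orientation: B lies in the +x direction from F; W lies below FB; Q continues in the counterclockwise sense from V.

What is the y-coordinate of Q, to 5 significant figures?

-35.687

F is at the origin; F and B share the same y with |FB| = 27.7 and B on the +x side, so B = (27.700, 0.0000). A1 meets FB tangentially, so WB is at right angles to FB, so W = B + (0, -9.7) = (27.700, -9.7000). On A1, B sits at bearing 90° from W; a 128° counterclockwise sweep puts V at bearing 218°, so V = W + 9.7·(cos 218°, sin 218°) = (20.056, -15.672). Tangency of A1 to VQ means the radius WV is perpendicular to VQ, so VQ runs along (−sin 218°, cos 218°); with |VQ| = 25.4, Q = (35.694, -35.687). So Q.y = -35.687.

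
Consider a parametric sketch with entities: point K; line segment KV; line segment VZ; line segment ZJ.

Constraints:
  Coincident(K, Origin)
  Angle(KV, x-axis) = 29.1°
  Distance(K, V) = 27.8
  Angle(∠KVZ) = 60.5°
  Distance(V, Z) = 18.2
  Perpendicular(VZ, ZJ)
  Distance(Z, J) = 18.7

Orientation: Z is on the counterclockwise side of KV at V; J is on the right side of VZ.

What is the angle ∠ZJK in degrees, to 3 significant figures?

6.00°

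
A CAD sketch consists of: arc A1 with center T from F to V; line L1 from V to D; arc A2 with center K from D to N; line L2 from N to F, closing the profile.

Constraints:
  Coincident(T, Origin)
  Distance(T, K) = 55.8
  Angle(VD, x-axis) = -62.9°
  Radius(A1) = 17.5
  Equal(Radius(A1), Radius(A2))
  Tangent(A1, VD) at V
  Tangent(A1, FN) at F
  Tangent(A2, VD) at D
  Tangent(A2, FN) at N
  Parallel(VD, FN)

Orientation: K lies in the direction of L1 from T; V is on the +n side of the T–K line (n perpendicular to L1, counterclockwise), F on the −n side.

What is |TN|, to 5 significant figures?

58.480

The slot axis is L1's direction at -62.9°, so u = (cos -62.9°, sin -62.9°) = (0.45554, -0.89021) and n = (−sin -62.9°, cos -62.9°) = (0.89021, 0.45554). T is at the origin and K lies 55.8 along u from T, so K = 55.8·u = (25.419, -49.674). Tangency of A1 to both parallel lines with radius 17.5 puts V and F at T ± 17.5·n: V = (15.579, 7.9720), F = (-15.579, -7.9720). Equal radii place D and N the same way about K: D = K + 17.5·n = (40.998, -41.702), N = K − 17.5·n = (9.8407, -57.646). Then |TN| = |N − T| = 58.480.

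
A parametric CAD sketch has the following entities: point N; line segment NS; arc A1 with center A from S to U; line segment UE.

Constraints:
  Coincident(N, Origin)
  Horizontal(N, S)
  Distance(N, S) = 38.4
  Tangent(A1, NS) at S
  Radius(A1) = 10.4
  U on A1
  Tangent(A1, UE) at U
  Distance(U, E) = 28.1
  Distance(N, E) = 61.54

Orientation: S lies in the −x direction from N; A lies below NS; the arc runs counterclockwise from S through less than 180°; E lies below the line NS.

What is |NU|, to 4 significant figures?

49.97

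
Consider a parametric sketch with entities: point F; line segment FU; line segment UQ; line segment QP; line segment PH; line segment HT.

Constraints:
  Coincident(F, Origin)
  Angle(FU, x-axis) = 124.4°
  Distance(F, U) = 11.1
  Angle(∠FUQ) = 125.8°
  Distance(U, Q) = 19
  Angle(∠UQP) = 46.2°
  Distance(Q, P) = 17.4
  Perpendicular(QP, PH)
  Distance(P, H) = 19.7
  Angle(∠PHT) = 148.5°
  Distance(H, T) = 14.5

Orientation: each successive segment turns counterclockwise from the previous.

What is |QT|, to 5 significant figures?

33.534

F is at the origin; FU runs at 124.4° with length 11.1, so U = (-6.2711, 9.1588). ∠FUQ = 125.8° gives UQ at 178.60° from the x-axis; with |UQ| = 19.0, Q = (-25.265, 9.6230). ∠UQP = 46.2° gives QP at -47.600° from the x-axis; with |QP| = 17.4, P = (-13.533, -3.2262). QP ⟂ PH, so PH runs at 42.400°; with |PH| = 19.7, H = (1.0150, 10.058). ∠PHT = 148.5° gives HT at 73.900° from the x-axis; with |HT| = 14.5, T = (5.0360, 23.989). Then |QT| = |T − Q| = 33.534.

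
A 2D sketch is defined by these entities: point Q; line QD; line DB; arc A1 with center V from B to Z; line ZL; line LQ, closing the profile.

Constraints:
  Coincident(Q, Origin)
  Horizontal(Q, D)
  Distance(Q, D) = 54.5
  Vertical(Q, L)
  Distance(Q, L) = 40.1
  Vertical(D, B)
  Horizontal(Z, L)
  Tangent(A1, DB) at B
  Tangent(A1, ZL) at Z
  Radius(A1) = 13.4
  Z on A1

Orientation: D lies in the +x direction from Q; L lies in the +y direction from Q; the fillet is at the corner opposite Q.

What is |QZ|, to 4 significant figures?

57.42

Q is at the origin; Q and D share the same y with |QD| = 54.5 and D on the +x side, so D = (54.50, 0.000). Q and L share the same x with |QL| = 40.1 and L on the +y side, so L = (0.000, 40.10). The virtual corner opposite Q is at (54.50, 40.10). Tangency of A1 to DB means the radius VB is perpendicular to DB and since A1 is tangent to ZL there, VZ ⟂ ZL, with radius 13.4, so the center V sits 13.4 in from both sides at V = (41.10, 26.70). That places the tangent points at B = (54.50, 26.70) on DB and Z = (41.10, 40.10) on ZL. Then |QZ| = |Z − Q| = 57.42.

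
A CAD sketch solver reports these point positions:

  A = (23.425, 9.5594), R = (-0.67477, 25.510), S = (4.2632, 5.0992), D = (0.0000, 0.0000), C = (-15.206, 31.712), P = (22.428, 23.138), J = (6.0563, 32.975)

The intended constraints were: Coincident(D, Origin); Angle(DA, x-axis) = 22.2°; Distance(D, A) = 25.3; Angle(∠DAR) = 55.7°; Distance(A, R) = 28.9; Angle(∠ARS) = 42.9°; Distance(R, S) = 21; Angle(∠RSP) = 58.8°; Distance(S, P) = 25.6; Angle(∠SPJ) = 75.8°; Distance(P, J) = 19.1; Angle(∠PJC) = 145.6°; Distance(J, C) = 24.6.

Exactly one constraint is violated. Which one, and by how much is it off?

Distance(J, C) = 24.6 — off by 3.30.

D = (0.00, 0.00) ✓; DA at 22.20° ✓; |DA| = 25.30 ✓; ∠DAR = 55.70° ✓; |AR| = 28.90 ✓; ∠ARS = 42.90° ✓; |RS| = 21.00 ✓; ∠RSP = 58.80° ✓; |SP| = 25.60 ✓; ∠SPJ = 75.80° ✓; |PJ| = 19.10 ✓; ∠PJC = 145.6° ✓; |JC| = 21.30 ✗.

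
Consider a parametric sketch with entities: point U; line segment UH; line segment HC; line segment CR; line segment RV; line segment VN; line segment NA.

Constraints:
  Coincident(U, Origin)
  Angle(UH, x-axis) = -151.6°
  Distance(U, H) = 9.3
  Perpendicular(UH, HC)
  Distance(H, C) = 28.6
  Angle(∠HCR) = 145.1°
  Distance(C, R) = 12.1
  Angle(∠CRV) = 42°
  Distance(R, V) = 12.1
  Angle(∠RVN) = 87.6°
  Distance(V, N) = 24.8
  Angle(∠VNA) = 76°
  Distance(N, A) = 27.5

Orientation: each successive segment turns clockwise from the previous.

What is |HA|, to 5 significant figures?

52.967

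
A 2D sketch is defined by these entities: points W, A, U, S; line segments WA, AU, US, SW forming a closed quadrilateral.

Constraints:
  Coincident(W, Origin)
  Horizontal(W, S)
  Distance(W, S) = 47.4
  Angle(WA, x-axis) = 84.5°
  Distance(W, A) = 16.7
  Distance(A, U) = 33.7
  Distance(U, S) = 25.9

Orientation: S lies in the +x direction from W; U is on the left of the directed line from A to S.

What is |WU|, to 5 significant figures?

41.470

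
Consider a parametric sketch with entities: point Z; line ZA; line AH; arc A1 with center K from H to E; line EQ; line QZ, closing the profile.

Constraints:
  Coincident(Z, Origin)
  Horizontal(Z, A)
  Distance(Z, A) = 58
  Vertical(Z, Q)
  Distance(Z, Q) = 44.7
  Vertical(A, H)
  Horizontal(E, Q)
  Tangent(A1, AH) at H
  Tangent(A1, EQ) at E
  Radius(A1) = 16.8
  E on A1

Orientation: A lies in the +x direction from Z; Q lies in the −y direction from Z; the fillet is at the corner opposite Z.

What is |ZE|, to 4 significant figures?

60.79

Z is at the origin; ZA is horizontal with |ZA| = 58.0 and A on the +x side, so A = (58.00, 0.000). ZQ is vertical with |ZQ| = 44.7 and Q on the −y side, so Q = (0.000, -44.70). The virtual corner opposite Z is at (58.00, -44.70). A1 meets AH tangentially, so KH is at right angles to AH and since A1 is tangent to EQ there, KE ⟂ EQ, with radius 16.8, so the center K sits 16.8 in from both sides at K = (41.20, -27.90). That places the tangent points at H = (58.00, -27.90) on AH and E = (41.20, -44.70) on EQ. Then |ZE| = |E − Z| = 60.79.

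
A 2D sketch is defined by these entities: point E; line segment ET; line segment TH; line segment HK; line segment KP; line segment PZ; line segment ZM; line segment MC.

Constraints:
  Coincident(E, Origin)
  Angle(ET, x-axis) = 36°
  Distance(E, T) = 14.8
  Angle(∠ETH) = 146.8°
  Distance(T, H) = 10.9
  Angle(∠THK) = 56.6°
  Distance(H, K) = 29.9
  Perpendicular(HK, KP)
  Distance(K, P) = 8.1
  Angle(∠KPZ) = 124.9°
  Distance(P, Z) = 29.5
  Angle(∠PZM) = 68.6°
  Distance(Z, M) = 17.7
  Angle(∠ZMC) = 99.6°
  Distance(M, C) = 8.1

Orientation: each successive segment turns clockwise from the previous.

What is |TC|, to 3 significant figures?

5.43

E is at the origin; ET runs at 36.0° with length 14.8, so T = (12.0, 8.70). ∠ETH = 146.8° gives TH at 2.80° from the x-axis; with |TH| = 10.9, H = (22.9, 9.23). ∠THK = 56.6° gives HK at -121° from the x-axis; with |HK| = 29.9, K = (7.64, -16.5). HK is perpendicular to KP, so KP runs at 149°; with |KP| = 8.1, P = (0.668, -12.4). ∠KPZ = 124.9° gives PZ at 94.3° from the x-axis; with |PZ| = 29.5, Z = (-1.54, 17.0). ∠PZM = 68.6° gives ZM at -17.1° from the x-axis; with |ZM| = 17.7, M = (15.4, 11.8). ∠ZMC = 99.6° gives MC at -97.5° from the x-axis; with |MC| = 8.1, C = (14.3, 3.80). Then |TC| = |C − T| = 5.43.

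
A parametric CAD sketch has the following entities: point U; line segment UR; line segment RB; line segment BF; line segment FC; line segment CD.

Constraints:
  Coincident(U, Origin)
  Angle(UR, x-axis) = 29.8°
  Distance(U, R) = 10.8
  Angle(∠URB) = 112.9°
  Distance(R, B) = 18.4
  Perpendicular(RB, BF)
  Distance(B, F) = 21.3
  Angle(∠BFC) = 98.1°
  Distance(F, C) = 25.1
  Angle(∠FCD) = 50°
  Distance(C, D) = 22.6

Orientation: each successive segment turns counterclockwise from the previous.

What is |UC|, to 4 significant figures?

15.06

RB ⟂ BF, so BF runs at -173.1°; with |BF| = 21.3, F = (-13.98, 21.08). ∠BFC = 98.1° gives FC at -91.20° from the x-axis; with |FC| = 25.1, C = (-14.51, -4.019). Then |UC| = |C − U| = 15.06.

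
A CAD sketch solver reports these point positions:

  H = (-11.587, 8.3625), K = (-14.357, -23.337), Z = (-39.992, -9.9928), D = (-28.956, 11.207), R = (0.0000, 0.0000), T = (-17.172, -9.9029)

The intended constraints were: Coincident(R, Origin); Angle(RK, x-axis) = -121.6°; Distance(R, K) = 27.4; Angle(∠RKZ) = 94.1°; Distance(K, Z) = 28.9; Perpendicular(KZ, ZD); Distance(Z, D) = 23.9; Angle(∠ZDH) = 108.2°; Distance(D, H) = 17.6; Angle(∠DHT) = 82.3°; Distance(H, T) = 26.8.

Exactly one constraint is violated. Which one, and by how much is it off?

Distance(H, T) = 26.8 — off by 7.70.

R = (0.00, 0.00) ✓; RK at -121.6° ✓; |RK| = 27.40 ✓; ∠RKZ = 94.10° ✓; |KZ| = 28.90 ✓; ∠(KZ, ZD) = 90.00° ✓; |ZD| = 23.90 ✓; ∠ZDH = 108.2° ✓; |DH| = 17.60 ✓; ∠DHT = 82.30° ✓; |HT| = 19.10 ✗.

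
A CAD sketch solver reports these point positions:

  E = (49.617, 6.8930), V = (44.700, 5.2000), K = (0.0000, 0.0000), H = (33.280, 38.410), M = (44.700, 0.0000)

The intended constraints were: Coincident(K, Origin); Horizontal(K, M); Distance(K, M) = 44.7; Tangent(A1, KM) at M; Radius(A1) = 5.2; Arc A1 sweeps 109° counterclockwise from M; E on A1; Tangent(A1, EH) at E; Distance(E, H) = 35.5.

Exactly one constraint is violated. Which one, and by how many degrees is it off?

Tangent(A1, EH) at E — off by 8.40°.

K = (0.00, 0.00) ✓; K.y = 0.00, M.y = 0.00 ✓; |KM| = 44.70 ✓; ∠(VM, MK) = 90.00° ✓; |VM| = 5.200 ✓; bearing(V→E) − bearing(V→M) = 109.0° ✓; |VE| = 5.200 ✓; ∠(VE, EH) = 81.60° ✗; |EH| = 35.50 ✓.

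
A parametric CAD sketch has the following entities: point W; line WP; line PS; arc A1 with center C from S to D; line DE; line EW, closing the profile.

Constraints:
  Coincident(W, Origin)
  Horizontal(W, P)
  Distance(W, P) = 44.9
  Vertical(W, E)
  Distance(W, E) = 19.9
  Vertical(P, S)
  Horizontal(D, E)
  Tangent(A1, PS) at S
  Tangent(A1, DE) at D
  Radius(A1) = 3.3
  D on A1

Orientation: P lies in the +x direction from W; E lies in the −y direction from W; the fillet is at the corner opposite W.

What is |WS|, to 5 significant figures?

47.870

W is at the origin; WP is horizontal with |WP| = 44.9 and P on the +x side, so P = (44.900, 0.0000). WE is vertical with |WE| = 19.9 and E on the −y side, so E = (0.0000, -19.900). The virtual corner opposite W is at (44.900, -19.900). The tangent condition forces CS to be normal to PS and the tangent condition forces CD to be normal to DE, with radius 3.3, so the center C sits 3.3 in from both sides at C = (41.600, -16.600). That places the tangent points at S = (44.900, -16.600) on PS and D = (41.600, -19.900) on DE. Then |WS| = |S − W| = 47.870.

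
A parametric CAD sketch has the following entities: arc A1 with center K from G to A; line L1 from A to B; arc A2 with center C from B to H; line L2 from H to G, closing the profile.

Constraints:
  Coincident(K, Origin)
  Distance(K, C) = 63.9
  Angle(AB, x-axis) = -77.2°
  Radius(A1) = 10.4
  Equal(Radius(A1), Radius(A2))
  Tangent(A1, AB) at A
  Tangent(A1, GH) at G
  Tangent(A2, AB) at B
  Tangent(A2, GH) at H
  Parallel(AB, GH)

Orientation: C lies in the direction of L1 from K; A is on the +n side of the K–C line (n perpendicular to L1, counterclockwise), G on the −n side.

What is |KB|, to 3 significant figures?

64.7

Tangency of A1 to both parallel lines with radius 10.4 puts A and G at K ± 10.4·n: A = (10.1, 2.30), G = (-10.1, -2.30). Equal radii place B and H the same way about C: B = C + 10.4·n = (24.3, -60.0), H = C − 10.4·n = (4.02, -64.6). Then |KB| = |B − K| = 64.7.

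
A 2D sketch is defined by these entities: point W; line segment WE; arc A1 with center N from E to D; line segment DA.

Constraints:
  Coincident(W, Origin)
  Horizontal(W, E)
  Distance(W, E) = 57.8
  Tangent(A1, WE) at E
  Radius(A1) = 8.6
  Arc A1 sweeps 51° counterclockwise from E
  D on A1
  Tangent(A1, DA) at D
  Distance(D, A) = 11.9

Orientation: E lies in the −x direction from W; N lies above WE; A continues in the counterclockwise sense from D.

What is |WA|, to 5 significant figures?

45.365

On A1, E sits at bearing -90° from N; a 51° counterclockwise sweep puts D at bearing -39°, so D = N + 8.6·(cos -39°, sin -39°) = (-51.117, 3.1878). Tangency of A1 to DA means the radius ND is perpendicular to DA, so DA runs along (−sin -39°, cos -39°); with |DA| = 11.9, A = (-43.628, 12.436). Then |WA| = |A − W| = 45.365.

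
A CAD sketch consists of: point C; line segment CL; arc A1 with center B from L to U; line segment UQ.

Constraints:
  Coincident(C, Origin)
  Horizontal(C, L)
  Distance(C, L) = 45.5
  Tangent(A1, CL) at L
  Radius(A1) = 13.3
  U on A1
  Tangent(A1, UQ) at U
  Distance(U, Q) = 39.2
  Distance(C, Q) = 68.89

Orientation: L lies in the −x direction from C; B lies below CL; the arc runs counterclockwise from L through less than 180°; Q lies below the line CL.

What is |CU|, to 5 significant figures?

60.622

C is at the origin; CL is horizontal with |CL| = 45.5 and L on the −x side, so L = (-45.500, 0.0000). Tangency of A1 to CL means the radius BL is perpendicular to CL, so B = L + (0, -13.3) = (-45.500, -13.300). Since BU ⟂ UQ (tangency), |BQ| = √(13.3² + 39.2²) = 41.395 regardless of where U sits on A1. So Q lies on both circle(C, 68.89) and circle(B, 41.395); the below-CL intersection is Q = (-42.070, -54.552). U is the foot of the tangent from Q: U = (-57.697, -18.602).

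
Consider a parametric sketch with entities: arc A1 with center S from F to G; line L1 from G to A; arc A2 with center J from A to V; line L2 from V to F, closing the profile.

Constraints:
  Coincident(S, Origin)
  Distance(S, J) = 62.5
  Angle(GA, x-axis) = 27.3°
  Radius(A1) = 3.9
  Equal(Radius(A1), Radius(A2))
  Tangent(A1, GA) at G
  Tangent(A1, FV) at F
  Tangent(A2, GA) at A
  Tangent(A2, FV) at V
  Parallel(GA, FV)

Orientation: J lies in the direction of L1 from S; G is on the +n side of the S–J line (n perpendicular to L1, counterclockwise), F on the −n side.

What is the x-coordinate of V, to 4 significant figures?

57.33

The slot axis is L1's direction at 27.3°, so u = (cos 27.3°, sin 27.3°) = (0.8886, 0.4586) and n = (−sin 27.3°, cos 27.3°) = (-0.4586, 0.8886). S is at the origin and J lies 62.5 along u from S, so J = 62.5·u = (55.54, 28.67). Tangency of A1 to both parallel lines with radius 3.9 puts G and F at S ± 3.9·n: G = (-1.789, 3.466), F = (1.789, -3.466). Equal radii place A and V the same way about J: A = J + 3.9·n = (53.75, 32.13), V = J − 3.9·n = (57.33, 25.20). So V.x = 57.33.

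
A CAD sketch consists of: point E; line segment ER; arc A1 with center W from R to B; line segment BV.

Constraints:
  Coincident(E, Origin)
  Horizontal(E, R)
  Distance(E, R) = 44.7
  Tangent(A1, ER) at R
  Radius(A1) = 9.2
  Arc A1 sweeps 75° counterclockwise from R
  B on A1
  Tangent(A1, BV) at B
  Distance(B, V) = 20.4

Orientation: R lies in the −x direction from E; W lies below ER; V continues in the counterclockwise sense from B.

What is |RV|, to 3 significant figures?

30.1

On A1, R sits at bearing 90° from W; a 75° counterclockwise sweep puts B at bearing 165°, so B = W + 9.2·(cos 165°, sin 165°) = (-53.6, -6.82). A1 meets BV tangentially, so WB is at right angles to BV, so BV runs along (−sin 165°, cos 165°); with |BV| = 20.4, V = (-58.9, -26.5). Then |RV| = |V − R| = 30.1.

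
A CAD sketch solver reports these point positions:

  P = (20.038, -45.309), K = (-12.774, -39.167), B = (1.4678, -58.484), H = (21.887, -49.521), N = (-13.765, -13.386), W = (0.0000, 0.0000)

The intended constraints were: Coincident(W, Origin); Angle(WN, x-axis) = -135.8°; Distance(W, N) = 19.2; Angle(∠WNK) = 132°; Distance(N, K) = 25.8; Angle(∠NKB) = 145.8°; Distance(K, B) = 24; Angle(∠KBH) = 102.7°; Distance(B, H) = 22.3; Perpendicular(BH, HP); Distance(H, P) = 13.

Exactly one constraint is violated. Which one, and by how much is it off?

Distance(H, P) = 13 — off by 8.40.

W = (0.00, 0.00) ✓; WN at -135.8° ✓; |WN| = 19.20 ✓; ∠WNK = 132.0° ✓; |NK| = 25.80 ✓; ∠NKB = 145.8° ✓; |KB| = 24.00 ✓; ∠KBH = 102.7° ✓; |BH| = 22.30 ✓; ∠(BH, HP) = 90.00° ✓; |HP| = 4.600 ✗.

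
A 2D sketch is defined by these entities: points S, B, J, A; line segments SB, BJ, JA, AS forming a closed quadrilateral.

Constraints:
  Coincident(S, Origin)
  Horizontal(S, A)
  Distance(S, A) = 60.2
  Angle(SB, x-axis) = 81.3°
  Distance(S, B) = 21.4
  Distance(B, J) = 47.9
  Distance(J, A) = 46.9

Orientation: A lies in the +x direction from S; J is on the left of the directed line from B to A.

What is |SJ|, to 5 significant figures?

63.303

Checks: |BJ| = 47.90 ✓; |JA| = 46.90 ✓.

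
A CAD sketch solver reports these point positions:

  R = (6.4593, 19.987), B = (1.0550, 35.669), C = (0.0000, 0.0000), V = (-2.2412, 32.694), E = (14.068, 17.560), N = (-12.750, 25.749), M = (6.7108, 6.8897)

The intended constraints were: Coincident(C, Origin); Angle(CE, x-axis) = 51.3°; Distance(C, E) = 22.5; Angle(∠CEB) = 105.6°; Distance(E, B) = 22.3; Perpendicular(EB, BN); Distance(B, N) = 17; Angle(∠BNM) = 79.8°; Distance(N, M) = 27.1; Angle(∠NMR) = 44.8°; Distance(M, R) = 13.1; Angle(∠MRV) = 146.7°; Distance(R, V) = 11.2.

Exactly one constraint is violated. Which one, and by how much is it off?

Distance(R, V) = 11.2 — off by 4.20.

C = (0.00, 0.00) ✓; CE at 51.30° ✓; |CE| = 22.50 ✓; ∠CEB = 105.6° ✓; |EB| = 22.30 ✓; ∠(EB, BN) = 90.00° ✓; |BN| = 17.00 ✓; ∠BNM = 79.80° ✓; |NM| = 27.10 ✓; ∠NMR = 44.80° ✓; |MR| = 13.10 ✓; ∠MRV = 146.7° ✓; |RV| = 15.40 ✗.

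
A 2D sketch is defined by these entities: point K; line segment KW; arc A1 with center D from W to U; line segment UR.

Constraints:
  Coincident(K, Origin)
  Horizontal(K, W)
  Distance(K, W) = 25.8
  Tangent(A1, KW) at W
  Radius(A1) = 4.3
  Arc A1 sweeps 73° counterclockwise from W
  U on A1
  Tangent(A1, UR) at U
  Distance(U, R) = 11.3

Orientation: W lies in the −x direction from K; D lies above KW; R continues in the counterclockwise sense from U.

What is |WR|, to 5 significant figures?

15.710

K is at the origin; K and W share the same y with |KW| = 25.8 and W on the −x side, so W = (-25.800, 0.0000). A1 meets KW tangentially, so DW is at right angles to KW, so D = W + (0, 4.3) = (-25.800, 4.3000). On A1, W sits at bearing -90° from D; a 73° counterclockwise sweep puts U at bearing -17°, so U = D + 4.3·(cos -17°, sin -17°) = (-21.688, 3.0428). The tangent condition forces DU to be normal to UR, so UR runs along (−sin -17°, cos -17°); with |UR| = 11.3, R = (-18.384, 13.849). Then |WR| = |R − W| = 15.710.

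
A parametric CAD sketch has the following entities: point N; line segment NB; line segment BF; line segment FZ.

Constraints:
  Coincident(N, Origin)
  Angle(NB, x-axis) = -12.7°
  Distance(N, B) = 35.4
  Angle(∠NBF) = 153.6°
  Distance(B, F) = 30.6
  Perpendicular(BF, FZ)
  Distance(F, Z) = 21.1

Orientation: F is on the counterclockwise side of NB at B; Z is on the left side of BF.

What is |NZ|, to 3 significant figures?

62.5

N is at the origin; NB runs at -12.7° with length 35.4, so B = 35.4·(cos -12.7°, sin -12.7°) = (34.5, -7.78). ∠NBF = 153.6°, so BF runs at -12.7° + (180° − 153.6°) = 13.7° from the x-axis; with |BF| = 30.6, F = B + 30.6·(cos 13.7°, sin 13.7°) = (64.3, -0.535). BF ⟂ FZ; with |FZ| = 21.1 on the left of BF, Z = F + 21.1·(-0.237, 0.972) = (59.3, 20.0). Then |NZ| = |Z − N| = 62.5.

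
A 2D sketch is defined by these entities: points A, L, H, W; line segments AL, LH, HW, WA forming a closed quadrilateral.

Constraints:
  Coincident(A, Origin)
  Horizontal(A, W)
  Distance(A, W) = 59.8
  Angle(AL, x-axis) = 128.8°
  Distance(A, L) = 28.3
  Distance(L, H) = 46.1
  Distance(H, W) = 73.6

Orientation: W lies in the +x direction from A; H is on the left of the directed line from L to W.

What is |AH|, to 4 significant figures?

58.04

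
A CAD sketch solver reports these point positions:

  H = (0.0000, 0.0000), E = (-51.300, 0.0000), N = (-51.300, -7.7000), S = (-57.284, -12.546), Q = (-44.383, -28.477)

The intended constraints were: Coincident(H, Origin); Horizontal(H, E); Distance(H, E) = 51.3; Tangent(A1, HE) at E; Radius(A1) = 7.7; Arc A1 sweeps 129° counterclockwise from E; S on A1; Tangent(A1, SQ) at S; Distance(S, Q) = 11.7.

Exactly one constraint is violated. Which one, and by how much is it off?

Distance(S, Q) = 11.7 — off by 8.80.

H = (0.00, 0.00) ✓; H.y = 0.00, E.y = 0.00 ✓; |HE| = 51.30 ✓; ∠(NE, EH) = 90.00° ✓; |NE| = 7.700 ✓; bearing(N→S) − bearing(N→E) = 129.0° ✓; |NS| = 7.700 ✓; ∠(NS, SQ) = 90.00° ✓; |SQ| = 20.50 ✗.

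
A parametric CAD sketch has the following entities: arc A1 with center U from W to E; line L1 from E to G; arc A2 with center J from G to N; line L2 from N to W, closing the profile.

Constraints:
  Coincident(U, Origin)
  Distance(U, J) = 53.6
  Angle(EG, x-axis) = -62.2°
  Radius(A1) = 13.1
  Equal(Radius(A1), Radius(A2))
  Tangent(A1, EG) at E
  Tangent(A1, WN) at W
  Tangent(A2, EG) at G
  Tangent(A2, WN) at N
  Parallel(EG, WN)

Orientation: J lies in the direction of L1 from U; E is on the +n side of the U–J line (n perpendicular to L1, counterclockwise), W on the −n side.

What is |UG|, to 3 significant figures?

55.2

The slot axis is L1's direction at -62.2°, so u = (cos -62.2°, sin -62.2°) = (0.466, -0.885) and n = (−sin -62.2°, cos -62.2°) = (0.885, 0.466). U is at the origin and J lies 53.6 along u from U, so J = 53.6·u = (25.0, -47.4). Tangency of A1 to both parallel lines with radius 13.1 puts E and W at U ± 13.1·n: E = (11.6, 6.11), W = (-11.6, -6.11). Equal radii place G and N the same way about J: G = J + 13.1·n = (36.6, -41.3), N = J − 13.1·n = (13.4, -53.5). Then |UG| = |G − U| = 55.2.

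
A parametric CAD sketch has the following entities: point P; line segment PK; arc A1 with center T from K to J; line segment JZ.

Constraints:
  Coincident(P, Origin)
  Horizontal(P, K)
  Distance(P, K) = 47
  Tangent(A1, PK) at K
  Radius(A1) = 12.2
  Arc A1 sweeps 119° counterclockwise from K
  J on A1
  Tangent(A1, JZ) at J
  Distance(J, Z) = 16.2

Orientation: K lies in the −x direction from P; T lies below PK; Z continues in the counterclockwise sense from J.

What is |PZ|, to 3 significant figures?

59.4

On A1, K sits at bearing 90° from T; a 119° counterclockwise sweep puts J at bearing 209°, so J = T + 12.2·(cos 209°, sin 209°) = (-57.7, -18.1). Since A1 is tangent to JZ there, TJ ⟂ JZ, so JZ runs along (−sin 209°, cos 209°); with |JZ| = 16.2, Z = (-49.8, -32.3). Then |PZ| = |Z − P| = 59.4.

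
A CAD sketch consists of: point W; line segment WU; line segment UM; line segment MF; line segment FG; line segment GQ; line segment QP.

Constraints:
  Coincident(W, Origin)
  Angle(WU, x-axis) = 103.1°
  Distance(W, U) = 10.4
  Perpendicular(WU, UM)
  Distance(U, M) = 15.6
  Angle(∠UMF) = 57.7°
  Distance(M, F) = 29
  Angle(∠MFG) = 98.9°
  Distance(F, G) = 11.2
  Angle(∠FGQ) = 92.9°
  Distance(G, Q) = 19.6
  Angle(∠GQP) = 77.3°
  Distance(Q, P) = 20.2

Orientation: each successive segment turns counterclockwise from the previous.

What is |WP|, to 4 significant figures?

13.80

W is at the origin; WU runs at 103.1° with length 10.4, so U = (-2.357, 10.13). WU ⟂ UM, so UM runs at -166.9°; with |UM| = 15.6, M = (-17.55, 6.594). ∠UMF = 57.7° gives MF at -44.60° from the x-axis; with |MF| = 29.0, F = (3.098, -13.77). ∠MFG = 98.9° gives FG at 36.50° from the x-axis; with |FG| = 11.2, G = (12.10, -7.107). ∠FGQ = 92.9° gives GQ at 123.6° from the x-axis; with |GQ| = 19.6, Q = (1.254, 9.218). ∠GQP = 77.3° gives QP at -133.7° from the x-axis; with |QP| = 20.2, P = (-12.70, -5.386). Then |WP| = |P − W| = 13.80.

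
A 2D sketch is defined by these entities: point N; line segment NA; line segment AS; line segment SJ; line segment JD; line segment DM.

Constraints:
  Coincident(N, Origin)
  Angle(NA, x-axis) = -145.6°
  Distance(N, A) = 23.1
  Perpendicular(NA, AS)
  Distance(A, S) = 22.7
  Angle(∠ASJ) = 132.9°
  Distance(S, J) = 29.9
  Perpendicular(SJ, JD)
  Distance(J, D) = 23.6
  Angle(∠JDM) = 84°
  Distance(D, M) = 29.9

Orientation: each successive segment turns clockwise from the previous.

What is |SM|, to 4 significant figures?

20.48

N is at the origin; NA runs at -145.6° with length 23.1, so A = (-19.06, -13.05). NA is perpendicular to AS, so AS runs at 124.4°; with |AS| = 22.7, S = (-31.88, 5.679). ∠ASJ = 132.9° gives SJ at 77.30° from the x-axis; with |SJ| = 29.9, J = (-25.31, 34.85). The perpendicularity gives JD at right angles to SJ, so JD runs at -12.70°; with |JD| = 23.6, D = (-2.289, 29.66). ∠JDM = 84.0° gives DM at -108.7° from the x-axis; with |DM| = 29.9, M = (-11.88, 1.338). Then |SM| = |M − S| = 20.48.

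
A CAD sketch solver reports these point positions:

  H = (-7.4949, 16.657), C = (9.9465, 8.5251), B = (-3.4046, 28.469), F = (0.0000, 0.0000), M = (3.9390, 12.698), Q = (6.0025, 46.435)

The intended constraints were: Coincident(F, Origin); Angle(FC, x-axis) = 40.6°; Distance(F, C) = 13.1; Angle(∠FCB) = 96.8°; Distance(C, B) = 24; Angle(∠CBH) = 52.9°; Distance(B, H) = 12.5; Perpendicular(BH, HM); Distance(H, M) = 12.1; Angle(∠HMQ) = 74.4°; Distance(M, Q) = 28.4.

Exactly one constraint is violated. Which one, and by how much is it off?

Distance(M, Q) = 28.4 — off by 5.40.

F = (0.00, 0.00) ✓; FC at 40.60° ✓; |FC| = 13.10 ✓; ∠FCB = 96.80° ✓; |CB| = 24.00 ✓; ∠CBH = 52.90° ✓; |BH| = 12.50 ✓; ∠(BH, HM) = 90.00° ✓; |HM| = 12.10 ✓; ∠HMQ = 74.40° ✓; |MQ| = 33.80 ✗.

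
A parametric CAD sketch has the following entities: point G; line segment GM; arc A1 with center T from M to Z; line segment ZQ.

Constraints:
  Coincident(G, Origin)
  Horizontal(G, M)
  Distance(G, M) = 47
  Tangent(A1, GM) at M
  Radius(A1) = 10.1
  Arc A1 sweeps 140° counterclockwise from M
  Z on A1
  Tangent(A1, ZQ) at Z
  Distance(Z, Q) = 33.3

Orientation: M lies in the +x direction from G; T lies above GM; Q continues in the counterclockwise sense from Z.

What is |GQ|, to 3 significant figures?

48.2

G is at the origin; GM is horizontal with |GM| = 47.0 and M on the +x side, so M = (47.0, 0.00). The tangent condition forces TM to be normal to GM, so T = M + (0, 10.1) = (47.0, 10.1). On A1, M sits at bearing -90° from T; a 140° counterclockwise sweep puts Z at bearing 50°, so Z = T + 10.1·(cos 50°, sin 50°) = (53.5, 17.8). The tangent condition forces TZ to be normal to ZQ, so ZQ runs along (−sin 50°, cos 50°); with |ZQ| = 33.3, Q = (28.0, 39.2). Then |GQ| = |Q − G| = 48.2.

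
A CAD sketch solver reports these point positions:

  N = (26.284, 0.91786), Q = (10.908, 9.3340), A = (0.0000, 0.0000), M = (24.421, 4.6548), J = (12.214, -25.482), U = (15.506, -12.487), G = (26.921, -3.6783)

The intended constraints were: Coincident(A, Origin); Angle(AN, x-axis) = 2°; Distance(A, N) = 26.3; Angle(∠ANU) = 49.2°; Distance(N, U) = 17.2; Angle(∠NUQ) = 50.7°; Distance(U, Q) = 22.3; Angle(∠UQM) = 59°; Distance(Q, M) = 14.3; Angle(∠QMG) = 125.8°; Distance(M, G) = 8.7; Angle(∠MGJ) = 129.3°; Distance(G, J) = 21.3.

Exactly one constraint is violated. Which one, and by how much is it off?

Distance(G, J) = 21.3 — off by 5.00.

A = (0.00, 0.00) ✓; AN at 2.000° ✓; |AN| = 26.30 ✓; ∠ANU = 49.20° ✓; |NU| = 17.20 ✓; ∠NUQ = 50.70° ✓; |UQ| = 22.30 ✓; ∠UQM = 59.00° ✓; |QM| = 14.30 ✓; ∠QMG = 125.8° ✓; |MG| = 8.700 ✓; ∠MGJ = 129.3° ✓; |GJ| = 26.30 ✗.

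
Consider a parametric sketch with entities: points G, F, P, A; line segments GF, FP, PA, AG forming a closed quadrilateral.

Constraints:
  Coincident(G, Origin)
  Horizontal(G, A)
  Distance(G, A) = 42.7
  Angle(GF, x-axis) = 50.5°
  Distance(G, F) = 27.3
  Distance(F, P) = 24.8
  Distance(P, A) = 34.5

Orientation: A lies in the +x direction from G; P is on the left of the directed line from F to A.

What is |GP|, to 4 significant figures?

51.43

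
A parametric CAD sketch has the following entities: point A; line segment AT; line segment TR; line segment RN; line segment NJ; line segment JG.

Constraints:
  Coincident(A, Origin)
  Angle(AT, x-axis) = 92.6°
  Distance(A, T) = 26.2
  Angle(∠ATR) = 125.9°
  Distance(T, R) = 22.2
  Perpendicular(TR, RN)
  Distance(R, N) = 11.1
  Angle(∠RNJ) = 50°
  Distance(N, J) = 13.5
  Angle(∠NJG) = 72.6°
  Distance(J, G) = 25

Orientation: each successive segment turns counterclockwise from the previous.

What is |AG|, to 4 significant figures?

58.07

A is at the origin; AT runs at 92.6° with length 26.2, so T = (-1.189, 26.17). ∠ATR = 125.9° gives TR at 146.7° from the x-axis; with |TR| = 22.2, R = (-19.74, 38.36). TR ⟂ RN, so RN runs at -123.3°; with |RN| = 11.1, N = (-25.84, 29.08). ∠RNJ = 50.0° gives NJ at 6.700° from the x-axis; with |NJ| = 13.5, J = (-12.43, 30.66). ∠NJG = 72.6° gives JG at 114.1° from the x-axis; with |JG| = 25.0, G = (-22.64, 53.48). Then |AG| = |G − A| = 58.07.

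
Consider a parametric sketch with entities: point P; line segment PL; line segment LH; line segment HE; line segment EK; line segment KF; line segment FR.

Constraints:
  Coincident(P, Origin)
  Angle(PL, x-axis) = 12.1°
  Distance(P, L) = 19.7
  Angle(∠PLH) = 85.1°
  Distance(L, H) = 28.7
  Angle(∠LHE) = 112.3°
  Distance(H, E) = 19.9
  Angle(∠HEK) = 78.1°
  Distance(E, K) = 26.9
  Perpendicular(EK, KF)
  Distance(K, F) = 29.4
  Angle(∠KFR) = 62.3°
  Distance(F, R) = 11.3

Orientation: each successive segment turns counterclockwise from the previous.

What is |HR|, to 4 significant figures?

13.62

P is at the origin; PL runs at 12.1° with length 19.7, so L = (19.26, 4.129). ∠PLH = 85.1° gives LH at 107.0° from the x-axis; with |LH| = 28.7, H = (10.87, 31.58). ∠LHE = 112.3° gives HE at 174.7° from the x-axis; with |HE| = 19.9, E = (-8.944, 33.41). ∠HEK = 78.1° gives EK at -83.40° from the x-axis; with |EK| = 26.9, K = (-5.852, 6.692). EK ⟂ KF, so KF runs at 6.600°; with |KF| = 29.4, F = (23.35, 10.07). ∠KFR = 62.3° gives FR at 124.3° from the x-axis; with |FR| = 11.3, R = (16.99, 19.41). Then |HR| = |R − H| = 13.62.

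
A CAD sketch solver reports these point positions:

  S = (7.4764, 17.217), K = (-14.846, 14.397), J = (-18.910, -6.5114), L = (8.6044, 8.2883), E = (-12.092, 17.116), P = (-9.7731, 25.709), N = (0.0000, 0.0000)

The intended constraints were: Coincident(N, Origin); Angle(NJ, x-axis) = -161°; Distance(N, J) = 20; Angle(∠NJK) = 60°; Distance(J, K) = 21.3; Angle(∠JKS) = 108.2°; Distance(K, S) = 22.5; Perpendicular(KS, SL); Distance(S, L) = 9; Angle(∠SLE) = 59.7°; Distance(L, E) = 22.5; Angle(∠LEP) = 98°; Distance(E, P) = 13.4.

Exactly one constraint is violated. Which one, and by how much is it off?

Distance(E, P) = 13.4 — off by 4.50.

N = (0.00, 0.00) ✓; NJ at -161.0° ✓; |NJ| = 20.00 ✓; ∠NJK = 60.00° ✓; |JK| = 21.30 ✓; ∠JKS = 108.2° ✓; |KS| = 22.50 ✓; ∠(KS, SL) = 90.00° ✓; |SL| = 9.000 ✓; ∠SLE = 59.70° ✓; |LE| = 22.50 ✓; ∠LEP = 98.00° ✓; |EP| = 8.900 ✗.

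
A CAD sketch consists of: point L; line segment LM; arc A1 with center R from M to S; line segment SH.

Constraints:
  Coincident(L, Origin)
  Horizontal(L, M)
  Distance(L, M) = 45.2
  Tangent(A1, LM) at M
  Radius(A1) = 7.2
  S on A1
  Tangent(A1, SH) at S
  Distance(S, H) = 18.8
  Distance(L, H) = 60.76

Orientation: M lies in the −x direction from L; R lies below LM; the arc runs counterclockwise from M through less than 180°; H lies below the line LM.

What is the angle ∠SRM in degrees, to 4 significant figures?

79.72°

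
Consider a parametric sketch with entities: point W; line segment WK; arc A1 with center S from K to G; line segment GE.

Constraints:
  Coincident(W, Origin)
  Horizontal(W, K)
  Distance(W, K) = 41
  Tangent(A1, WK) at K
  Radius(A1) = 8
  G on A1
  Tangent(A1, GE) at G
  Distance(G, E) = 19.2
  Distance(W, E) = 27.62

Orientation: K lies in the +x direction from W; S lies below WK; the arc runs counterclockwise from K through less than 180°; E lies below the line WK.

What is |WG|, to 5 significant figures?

35.234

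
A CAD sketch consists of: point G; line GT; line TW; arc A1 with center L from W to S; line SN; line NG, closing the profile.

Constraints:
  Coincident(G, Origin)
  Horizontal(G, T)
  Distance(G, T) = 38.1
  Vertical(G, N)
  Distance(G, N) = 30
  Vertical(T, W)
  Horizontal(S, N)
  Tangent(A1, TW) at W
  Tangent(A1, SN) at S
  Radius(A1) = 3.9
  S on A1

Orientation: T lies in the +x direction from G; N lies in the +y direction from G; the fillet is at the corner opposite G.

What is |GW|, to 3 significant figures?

46.2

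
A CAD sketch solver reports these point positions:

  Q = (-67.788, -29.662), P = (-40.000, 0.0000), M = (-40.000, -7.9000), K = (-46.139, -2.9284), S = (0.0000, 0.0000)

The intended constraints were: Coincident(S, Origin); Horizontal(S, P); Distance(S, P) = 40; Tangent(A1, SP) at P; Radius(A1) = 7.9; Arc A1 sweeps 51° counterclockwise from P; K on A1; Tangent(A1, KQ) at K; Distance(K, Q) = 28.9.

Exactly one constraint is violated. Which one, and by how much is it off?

Distance(K, Q) = 28.9 — off by 5.50.

S = (0.00, 0.00) ✓; S.y = 0.00, P.y = 0.00 ✓; |SP| = 40.00 ✓; ∠(MP, PS) = 90.00° ✓; |MP| = 7.900 ✓; bearing(M→K) − bearing(M→P) = 51.00° ✓; |MK| = 7.900 ✓; ∠(MK, KQ) = 90.00° ✓; |KQ| = 34.40 ✗.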